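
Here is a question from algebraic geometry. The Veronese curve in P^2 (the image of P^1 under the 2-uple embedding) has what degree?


The rational normal curve in P^2 is the image of P^1 under the 2-uple Veronese.
A general hyperplane in P^2 pulls back to a degree-2 form on P^1, which has 2 zeros,
so the curve meets a general hyperplane in 2 points. Degree = 2.

2


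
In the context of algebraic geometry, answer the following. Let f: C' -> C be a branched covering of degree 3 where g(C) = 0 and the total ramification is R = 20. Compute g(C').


Riemann-Hurwitz formula: 2g' - 2 = d(2g - 2) + R
Given: d = 3, g = 0, R = 20
2g' - 2 = 3*(2*0 - 2) + 20
2g' - 2 = 3*(-2) + 20
2g' - 2 = -6 + 20 = 14
2g' = 16
g' = 8

8


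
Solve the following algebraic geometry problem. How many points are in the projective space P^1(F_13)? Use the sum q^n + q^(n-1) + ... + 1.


P^1(F_13) has (q^(n+1) - 1)/(q - 1) points.
= 13^1 + 13^0
= 13 + 1
= 14

14


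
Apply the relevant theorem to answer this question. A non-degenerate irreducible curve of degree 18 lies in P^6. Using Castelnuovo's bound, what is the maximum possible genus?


Castelnuovo's bound: write d - 1 = m(r-1) + epsilon with 0 <= epsilon < r-1.
d - 1 = 18 - 1 = 17
r - 1 = 6 - 1 = 5
17 = 3*5 + 2, so m = 3, epsilon = 2
pi(d, r) = m(m-1)(r-1)/2 + m*epsilon
= 3*2*5/2 + 3*2
= 30/2 + 6
= 15 + 6 = 21

21


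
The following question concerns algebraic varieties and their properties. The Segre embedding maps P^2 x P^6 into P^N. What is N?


The Segre embedding maps P^m x P^n into P^N via
all products of coordinates from each factor.
N = (m+1)(n+1) - 1
N = (2+1)(6+1) - 1
N = 3*7 - 1
N = 21 - 1 = 20

20


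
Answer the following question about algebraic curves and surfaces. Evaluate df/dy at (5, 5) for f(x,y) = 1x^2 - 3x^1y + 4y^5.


df/dy = (-3)*x^1 + 5*4*y^4
At (5,5): (-3)*5^1 + 5*4*5^4
= -15 + 12500
= 12485

12485


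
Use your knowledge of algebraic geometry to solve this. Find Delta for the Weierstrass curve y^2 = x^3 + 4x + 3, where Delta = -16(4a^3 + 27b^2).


Compute each component:
4a^3 = 4*4^3 = 4*64 = 256
27b^2 = 27*3^2 = 27*9 = 243
4a^3 + 27b^2 = 256 + 243 = 499
Delta = -16*499 = -7984

-7984


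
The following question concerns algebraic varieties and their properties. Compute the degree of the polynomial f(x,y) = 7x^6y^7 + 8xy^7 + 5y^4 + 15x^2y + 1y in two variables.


Examine each term for its total degree (sum of exponents).
  Term '7x^6y^7' has total degree 6+7 = 13.
  Term '8xy^7' has total degree 1+7 = 8.
  Term '5y^4' has total degree 0+4 = 4.
  Term '15x^2y' has total degree 2+1 = 3.
  Term '1y' has total degree 0+1 = 1.
The maximum total degree among all terms is 13.

13


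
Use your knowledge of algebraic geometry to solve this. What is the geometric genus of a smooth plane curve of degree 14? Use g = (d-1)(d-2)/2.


Using the genus formula for smooth plane curves:
g = (d-1)(d-2)/2
g = (14-1)(14-2)/2
g = 13*12/2
g = 156/2 = 78

78


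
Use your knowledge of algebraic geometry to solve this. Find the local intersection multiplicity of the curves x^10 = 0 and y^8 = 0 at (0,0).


The intersection multiplicity of V(x^a) and V(y^b) at the origin is:
I(O; V(x^10), V(y^8)) = dim_k(k[x,y]/(x^10, y^8))
A basis for k[x,y]/(x^10, y^8) is the set of monomials x^i * y^j
where 0 <= i < 10 and 0 <= j < 8.
The number of such monomials is 10 * 8 = 80

80


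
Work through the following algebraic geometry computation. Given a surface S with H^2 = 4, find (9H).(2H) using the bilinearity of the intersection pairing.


Using bilinearity of the intersection pairing on a surface S:
(aH).(bH) = ab * (H.H)
We have H^2 = 4.
D.E = (9H).(2H) = 9*2*4
= 18*4
= 72

72


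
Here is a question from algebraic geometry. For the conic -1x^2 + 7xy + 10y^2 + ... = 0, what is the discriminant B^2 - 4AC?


The discriminant of a conic Ax^2 + Bxy + Cy^2 + ... = 0 is B^2 - 4AC.
B^2 = 7^2 = 49
4AC = 4*(-1)*10 = -40
Discriminant = 49 + 40 = 89

89


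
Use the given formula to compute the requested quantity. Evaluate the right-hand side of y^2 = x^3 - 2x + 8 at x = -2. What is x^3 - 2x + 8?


Compute x^3 - 2x + 8 at x = -2:
x^3 = (-2)^3 = -8
(-2)*x = (-2)*(-2) = 4
Sum: -8 + 4 + 8 = 4

4


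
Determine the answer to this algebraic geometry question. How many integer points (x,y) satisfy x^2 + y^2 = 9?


Systematically check integer values of x where x^2 <= 9.
For each valid x, check if 9 - x^2 is a perfect square.
x=0: 9 - 0 = 9, sqrt = 3 (valid)
x=3: 9 - 9 = 0, sqrt = 0 (valid)
Total integer solutions found: 4

4


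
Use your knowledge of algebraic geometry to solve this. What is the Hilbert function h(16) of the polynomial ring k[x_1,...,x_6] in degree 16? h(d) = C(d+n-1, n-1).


The Hilbert function for the polynomial ring in 6 variables is:
h(d) = C(d+n-1, n-1)
h(16) = C(16+6-1, 6-1) = C(21, 5)
= 21! / (5! * 16!)
= 20349

20349


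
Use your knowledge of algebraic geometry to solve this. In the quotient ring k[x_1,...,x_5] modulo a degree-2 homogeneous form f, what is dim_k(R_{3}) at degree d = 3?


For R = k[x_1,...,x_n]/(f) with f homogeneous of degree e:
The Hilbert series is (1 - t^e)/(1 - t)^n.
So h(d) = C(d+n-1, n-1) - C(d-e+n-1, n-1) for d >= e.
With n=5, e=2, d=3:
C(3+5-1, 5-1) = C(7, 4) = 35
C(3-2+5-1, 5-1) = C(5, 4) = 5
h(3) = 35 - 5 = 30

30


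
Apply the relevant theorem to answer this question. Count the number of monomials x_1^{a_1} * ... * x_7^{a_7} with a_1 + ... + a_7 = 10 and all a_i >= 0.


The number of degree-10 monomials in 7 variables is C(d+n-1, n-1).
= C(10+7-1, 7-1) = C(16, 6)
= 8008

8008


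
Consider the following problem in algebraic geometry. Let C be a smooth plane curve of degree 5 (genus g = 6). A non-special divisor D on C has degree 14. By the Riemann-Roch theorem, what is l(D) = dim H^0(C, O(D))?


First, compute the genus of a smooth plane curve of degree 5:
g = (d-1)(d-2)/2 = (5-1)(5-2)/2 = 6
For a non-special divisor D (i.e., h^1(D) = 0), Riemann-Roch gives:
l(D) = deg(D) - g + 1
Since deg(D) = 14 >= 2g - 1 = 11, D is non-special.
l(D) = 14 - 6 + 1 = 9

9


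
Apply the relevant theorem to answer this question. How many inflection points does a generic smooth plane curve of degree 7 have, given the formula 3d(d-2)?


For a general smooth plane curve C of degree d, the inflection points are
the intersection of C with its Hessian curve, which has degree 3(d-2).
By Bezout, the total intersection number is d * 3(d-2) = 7 * 15 = 105.
For a general curve every flex is ordinary, so each contributes
multiplicity 1 to C·Hess(C), and the number of distinct inflection
points is 3d(d-2).
Inflection points = 3*7*(7-2) = 3*7*5 = 105

105


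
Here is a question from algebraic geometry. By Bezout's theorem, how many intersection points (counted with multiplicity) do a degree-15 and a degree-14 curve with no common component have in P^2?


Bezout's theorem states the intersection count equals the product of degrees.
Intersection count = 15 * 14 = 210

210


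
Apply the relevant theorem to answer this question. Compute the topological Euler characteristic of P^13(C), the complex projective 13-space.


The complex projective space P^13 has one cell in each even real dimension 0, 2, ..., 26.
The cohomology groups are H^{2k}(P^13) = Z for k = 0,...,13, and 0 otherwise.
Euler characteristic = sum of Betti numbers = 1 per even-dimensional cohomology group.
chi(P^13) = 13 + 1 = 14

14


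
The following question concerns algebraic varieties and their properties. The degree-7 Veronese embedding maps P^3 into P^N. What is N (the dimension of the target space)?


The Veronese embedding v_d: P^n -> P^N maps each point to all
degree-d monomials in n+1 homogeneous coordinates.
N = C(n+d, d) - 1
N = C(3+7, 7) - 1
N = C(10, 7) - 1
C(10, 7) = 120
N = 120 - 1 = 119

119


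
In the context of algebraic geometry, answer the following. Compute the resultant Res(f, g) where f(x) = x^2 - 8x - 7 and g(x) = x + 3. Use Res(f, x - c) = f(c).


For Res(f, x - c), we evaluate f at x = c.
f(-3) = (-3)^2 - 8*(-3) - 7
= 9 + 24 - 7
= 33 - 7 = 26
Res(f, g) = 26

26


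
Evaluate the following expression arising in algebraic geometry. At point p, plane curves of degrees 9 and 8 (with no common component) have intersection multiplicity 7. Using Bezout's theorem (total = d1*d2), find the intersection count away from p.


By Bezout's theorem, the total intersection number is d1 * d2.
Total = 9 * 8 = 72
Intersection multiplicity at p = 7
Remaining intersections = 72 - 7 = 65

65


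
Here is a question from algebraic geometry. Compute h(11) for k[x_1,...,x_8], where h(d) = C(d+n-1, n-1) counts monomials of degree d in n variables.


The Hilbert function for the polynomial ring in 8 variables is:
h(d) = C(d+n-1, n-1)
h(11) = C(11+8-1, 8-1) = C(18, 7)
= 18! / (7! * 11!)
= 31824

31824


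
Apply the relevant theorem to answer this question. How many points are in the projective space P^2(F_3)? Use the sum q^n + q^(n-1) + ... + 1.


P^2(F_3) has (q^(n+1) - 1)/(q - 1) points.
= 3^2 + 3^1 + 3^0
= 9 + 3 + 1
= 13

13


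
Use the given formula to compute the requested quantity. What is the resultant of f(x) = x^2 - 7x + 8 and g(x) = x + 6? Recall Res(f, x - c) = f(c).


For Res(f, x - c), we evaluate f at x = c.
f(-6) = (-6)^2 - 7*(-6) + 8
= 36 + 42 + 8
= 78 + 8 = 86
Res(f, g) = 86

86


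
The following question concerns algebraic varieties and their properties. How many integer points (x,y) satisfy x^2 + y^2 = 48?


Systematically check integer values of x where x^2 <= 48.
For each valid x, check if 48 - x^2 is a perfect square.
Total integer solutions found: 0

0


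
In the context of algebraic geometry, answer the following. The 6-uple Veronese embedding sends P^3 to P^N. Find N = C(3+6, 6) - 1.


The Veronese embedding v_d: P^n -> P^N maps each point to all
degree-d monomials in n+1 homogeneous coordinates.
N = C(n+d, d) - 1
N = C(3+6, 6) - 1
N = C(9, 6) - 1
C(9, 6) = 84
N = 84 - 1 = 83

83


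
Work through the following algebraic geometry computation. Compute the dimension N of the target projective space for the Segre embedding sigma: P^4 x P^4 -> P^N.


The Segre embedding maps P^m x P^n into P^N via
all products of coordinates from each factor.
N = (m+1)(n+1) - 1
N = (4+1)(4+1) - 1
N = 5*5 - 1
N = 25 - 1 = 24

24


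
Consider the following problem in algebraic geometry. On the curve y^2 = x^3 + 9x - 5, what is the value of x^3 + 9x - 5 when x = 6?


Compute x^3 + 9x - 5 at x = 6:
x^3 = 6^3 = 216
9*x = 9*6 = 54
Sum: 216 + 54 - 5 = 265

265


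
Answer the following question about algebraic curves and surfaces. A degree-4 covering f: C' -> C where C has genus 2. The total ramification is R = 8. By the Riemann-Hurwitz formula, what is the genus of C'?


Riemann-Hurwitz formula: 2g' - 2 = d(2g - 2) + R
Given: d = 4, g = 2, R = 8
2g' - 2 = 4*(2*2 - 2) + 8
2g' - 2 = 4*2 + 8
2g' - 2 = 8 + 8 = 16
2g' = 18
g' = 9

9


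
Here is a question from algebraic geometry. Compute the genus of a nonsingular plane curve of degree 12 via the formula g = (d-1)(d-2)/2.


Using the genus formula for smooth plane curves:
g = (d-1)(d-2)/2
g = (12-1)(12-2)/2
g = 11*10/2
g = 110/2 = 55

55


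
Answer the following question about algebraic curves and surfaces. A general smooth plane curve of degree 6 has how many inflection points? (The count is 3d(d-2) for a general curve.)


For a general smooth plane curve C of degree d, the inflection points are
the intersection of C with its Hessian curve, which has degree 3(d-2).
By Bezout, the total intersection number is d * 3(d-2) = 6 * 12 = 72.
For a general curve every flex is ordinary, so each contributes
multiplicity 1 to C·Hess(C), and the number of distinct inflection
points is 3d(d-2).
Inflection points = 3*6*(6-2) = 3*6*4 = 72

72


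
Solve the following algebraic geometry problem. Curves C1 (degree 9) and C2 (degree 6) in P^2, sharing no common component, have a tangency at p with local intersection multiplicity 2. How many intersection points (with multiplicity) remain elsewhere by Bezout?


By Bezout's theorem, the total intersection number is d1 * d2.
Total = 9 * 6 = 54
Intersection multiplicity at p = 2
Remaining intersections = 54 - 2 = 52

52


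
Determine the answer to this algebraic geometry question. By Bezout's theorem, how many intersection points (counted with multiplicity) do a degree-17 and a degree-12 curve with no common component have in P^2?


Bezout's theorem states the intersection count equals the product of degrees.
Intersection count = 17 * 12 = 204

204


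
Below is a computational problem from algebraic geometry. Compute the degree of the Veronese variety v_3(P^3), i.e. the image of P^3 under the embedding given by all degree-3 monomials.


The Veronese variety v_3(P^3) has degree d^r.
d^r = 3^3 = 27

27


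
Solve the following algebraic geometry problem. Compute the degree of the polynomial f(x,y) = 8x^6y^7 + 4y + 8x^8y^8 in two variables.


Examine each term for its total degree (sum of exponents).
  Term '8x^6y^7' has total degree 6+7 = 13.
  Term '4y' has total degree 0+1 = 1.
  Term '8x^8y^8' has total degree 8+8 = 16.
The maximum total degree among all terms is 16.

16


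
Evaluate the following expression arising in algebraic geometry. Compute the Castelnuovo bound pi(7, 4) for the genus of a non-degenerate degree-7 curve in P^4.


Castelnuovo's bound: write d - 1 = m(r-1) + epsilon with 0 <= epsilon < r-1.
d - 1 = 7 - 1 = 6
r - 1 = 4 - 1 = 3
6 = 2*3 + 0, so m = 2, epsilon = 0
pi(d, r) = m(m-1)(r-1)/2 + m*epsilon
= 2*1*3/2 + 2*0
= 6/2 + 0
= 3 + 0 = 3

3


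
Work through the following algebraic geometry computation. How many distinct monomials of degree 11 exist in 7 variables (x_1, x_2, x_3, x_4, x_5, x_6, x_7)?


The number of degree-11 monomials in 7 variables is C(d+n-1, n-1).
= C(11+7-1, 7-1) = C(17, 6)
= 12376

12376


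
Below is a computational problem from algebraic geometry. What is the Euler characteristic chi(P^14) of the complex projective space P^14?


The complex projective space P^14 has one cell in each even real dimension 0, 2, ..., 28.
The cohomology groups are H^{2k}(P^14) = Z for k = 0,...,14, and 0 otherwise.
Euler characteristic = sum of Betti numbers = 1 per even-dimensional cohomology group.
chi(P^14) = 14 + 1 = 15

15


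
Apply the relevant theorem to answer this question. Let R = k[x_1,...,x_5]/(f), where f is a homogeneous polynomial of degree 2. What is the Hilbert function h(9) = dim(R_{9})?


For R = k[x_1,...,x_n]/(f) with f homogeneous of degree e:
The Hilbert series is (1 - t^e)/(1 - t)^n.
So h(d) = C(d+n-1, n-1) - C(d-e+n-1, n-1) for d >= e.
With n=5, e=2, d=9:
C(9+5-1, 5-1) = C(13, 4) = 715
C(9-2+5-1, 5-1) = C(11, 4) = 330
h(9) = 715 - 330 = 385

385


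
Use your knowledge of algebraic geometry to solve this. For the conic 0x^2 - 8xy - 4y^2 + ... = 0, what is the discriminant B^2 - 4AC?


The discriminant of a conic Ax^2 + Bxy + Cy^2 + ... = 0 is B^2 - 4AC.
B^2 = (-8)^2 = 64
4AC = 4*0*(-4) = 0
Discriminant = 64 + 0 = 64

64


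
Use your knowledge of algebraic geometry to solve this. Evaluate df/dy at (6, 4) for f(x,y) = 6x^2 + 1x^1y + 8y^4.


df/dy = 1*x^1 + 4*8*y^3
At (6,4): 1*6^1 + 4*8*4^3
= 6 + 2048
= 2054

2054


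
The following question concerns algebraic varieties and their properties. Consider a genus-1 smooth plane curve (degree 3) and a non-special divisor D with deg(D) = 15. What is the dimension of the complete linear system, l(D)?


First, compute the genus of a smooth plane curve of degree 3:
g = (d-1)(d-2)/2 = (3-1)(3-2)/2 = 1
For a non-special divisor D (i.e., h^1(D) = 0), Riemann-Roch gives:
l(D) = deg(D) - g + 1
Since deg(D) = 15 >= 2g - 1 = 1, D is non-special.
l(D) = 15 - 1 + 1 = 15

15


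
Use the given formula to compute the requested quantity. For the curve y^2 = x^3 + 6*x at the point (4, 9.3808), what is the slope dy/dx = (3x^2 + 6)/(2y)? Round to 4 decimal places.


Using implicit differentiation of y^2 = x^3 + 6*x:
2y * dy/dx = 3x^2 + 6
dy/dx = (3x^2 + 6)/(2y)
Numerator: 3*4^2 + 6 = 54
Denominator: 2*9.3808 = 18.7616
dy/dx = 54/18.7616 = 2.8782

2.8782


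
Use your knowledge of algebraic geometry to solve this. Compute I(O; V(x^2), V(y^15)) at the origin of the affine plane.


The intersection multiplicity of V(x^a) and V(y^b) at the origin is:
I(O; V(x^2), V(y^15)) = dim_k(k[x,y]/(x^2, y^15))
A basis for k[x,y]/(x^2, y^15) is the set of monomials x^i * y^j
where 0 <= i < 2 and 0 <= j < 15.
The number of such monomials is 2 * 15 = 30

30


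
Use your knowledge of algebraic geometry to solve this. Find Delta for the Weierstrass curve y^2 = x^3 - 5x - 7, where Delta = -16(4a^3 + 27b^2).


Compute each component:
4a^3 = 4*(-5)^3 = 4*(-125) = -500
27b^2 = 27*(-7)^2 = 27*49 = 1323
4a^3 + 27b^2 = -500 + 1323 = 823
Delta = -16*823 = -13168

-13168


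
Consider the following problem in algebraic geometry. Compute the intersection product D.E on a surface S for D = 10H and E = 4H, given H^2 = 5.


Using bilinearity of the intersection pairing on a surface S:
(aH).(bH) = ab * (H.H)
We have H^2 = 5.
D.E = (10H).(4H) = 10*4*5
= 40*5
= 200

200


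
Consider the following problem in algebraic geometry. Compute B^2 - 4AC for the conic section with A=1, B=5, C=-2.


The discriminant of a conic Ax^2 + Bxy + Cy^2 + ... = 0 is B^2 - 4AC.
B^2 = 5^2 = 25
4AC = 4*1*(-2) = -8
Discriminant = 25 + 8 = 33

33


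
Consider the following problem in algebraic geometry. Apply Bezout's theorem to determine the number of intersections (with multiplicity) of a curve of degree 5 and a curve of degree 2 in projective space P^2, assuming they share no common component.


Bezout's theorem states the intersection count equals the product of degrees.
Intersection count = 5 * 2 = 10

10


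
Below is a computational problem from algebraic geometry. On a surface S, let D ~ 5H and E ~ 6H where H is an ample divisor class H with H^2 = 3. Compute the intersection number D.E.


Using bilinearity of the intersection pairing on a surface S:
(aH).(bH) = ab * (H.H)
We have H^2 = 3.
D.E = (5H).(6H) = 5*6*3
= 30*3
= 90

90


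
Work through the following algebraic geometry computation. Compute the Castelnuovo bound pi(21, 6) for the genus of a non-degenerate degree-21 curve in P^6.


Castelnuovo's bound: write d - 1 = m(r-1) + epsilon with 0 <= epsilon < r-1.
d - 1 = 21 - 1 = 20
r - 1 = 6 - 1 = 5
20 = 4*5 + 0, so m = 4, epsilon = 0
pi(d, r) = m(m-1)(r-1)/2 + m*epsilon
= 4*3*5/2 + 4*0
= 60/2 + 0
= 30 + 0 = 30

30


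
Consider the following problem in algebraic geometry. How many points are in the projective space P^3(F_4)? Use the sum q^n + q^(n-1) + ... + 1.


P^3(F_4) has (q^(n+1) - 1)/(q - 1) points.
= 4^3 + 4^2 + 4^1 + 4^0
= 64 + 16 + 4 + 1
= 85

85


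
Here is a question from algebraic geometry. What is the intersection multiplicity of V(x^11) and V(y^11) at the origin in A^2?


The intersection multiplicity of V(x^a) and V(y^b) at the origin is:
I(O; V(x^11), V(y^11)) = dim_k(k[x,y]/(x^11, y^11))
A basis for k[x,y]/(x^11, y^11) is the set of monomials x^i * y^j
where 0 <= i < 11 and 0 <= j < 11.
The number of such monomials is 11 * 11 = 121

121


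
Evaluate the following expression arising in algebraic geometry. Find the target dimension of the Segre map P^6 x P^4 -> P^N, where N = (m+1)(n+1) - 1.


The Segre embedding maps P^m x P^n into P^N via
all products of coordinates from each factor.
N = (m+1)(n+1) - 1
N = (6+1)(4+1) - 1
N = 7*5 - 1
N = 35 - 1 = 34

34


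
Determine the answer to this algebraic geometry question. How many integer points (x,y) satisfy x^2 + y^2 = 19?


Systematically check integer values of x where x^2 <= 19.
For each valid x, check if 19 - x^2 is a perfect square.
Total integer solutions found: 0

0


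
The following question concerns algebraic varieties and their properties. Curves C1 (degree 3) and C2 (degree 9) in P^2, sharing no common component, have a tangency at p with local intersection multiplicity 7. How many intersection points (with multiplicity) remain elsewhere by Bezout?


By Bezout's theorem, the total intersection number is d1 * d2.
Total = 3 * 9 = 27
Intersection multiplicity at p = 7
Remaining intersections = 27 - 7 = 20

20


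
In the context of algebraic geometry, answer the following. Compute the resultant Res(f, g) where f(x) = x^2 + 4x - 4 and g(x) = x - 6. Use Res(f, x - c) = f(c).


For Res(f, x - c), we evaluate f at x = c.
f(6) = 6^2 + 4*6 - 4
= 36 + 24 - 4
= 60 - 4 = 56
Res(f, g) = 56

56


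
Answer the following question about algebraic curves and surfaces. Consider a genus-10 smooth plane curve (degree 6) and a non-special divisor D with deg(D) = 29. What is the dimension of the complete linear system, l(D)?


First, compute the genus of a smooth plane curve of degree 6:
g = (d-1)(d-2)/2 = (6-1)(6-2)/2 = 10
For a non-special divisor D (i.e., h^1(D) = 0), Riemann-Roch gives:
l(D) = deg(D) - g + 1
Since deg(D) = 29 >= 2g - 1 = 19, D is non-special.
l(D) = 29 - 10 + 1 = 20

20


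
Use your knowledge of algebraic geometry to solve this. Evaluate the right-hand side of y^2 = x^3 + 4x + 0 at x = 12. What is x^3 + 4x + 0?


Compute x^3 + 4x + 0 at x = 12:
x^3 = 12^3 = 1728
4*x = 4*12 = 48
Sum: 1728 + 48 + 0 = 1776

1776


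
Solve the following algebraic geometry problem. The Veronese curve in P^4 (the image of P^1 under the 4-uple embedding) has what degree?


The rational normal curve in P^4 is the image of P^1 under the 4-uple Veronese.
A general hyperplane in P^4 pulls back to a degree-4 form on P^1, which has 4 zeros,
so the curve meets a general hyperplane in 4 points. Degree = 4.

4


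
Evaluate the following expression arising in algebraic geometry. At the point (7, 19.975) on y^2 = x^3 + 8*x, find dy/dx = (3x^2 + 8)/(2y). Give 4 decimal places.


Using implicit differentiation of y^2 = x^3 + 8*x:
2y * dy/dx = 3x^2 + 8
dy/dx = (3x^2 + 8)/(2y)
Numerator: 3*7^2 + 8 = 155
Denominator: 2*19.975 = 39.95
dy/dx = 155/39.95 = 3.8798

3.8798


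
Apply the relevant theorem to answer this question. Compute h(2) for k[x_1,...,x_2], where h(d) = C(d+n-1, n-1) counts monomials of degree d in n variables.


The Hilbert function for the polynomial ring in 2 variables is:
h(d) = C(d+n-1, n-1)
h(2) = C(2+2-1, 2-1) = C(3, 1)
= 3! / (1! * 2!)
= 3

3


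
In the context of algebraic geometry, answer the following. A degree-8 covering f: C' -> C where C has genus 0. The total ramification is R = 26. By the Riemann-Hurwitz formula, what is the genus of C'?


Riemann-Hurwitz formula: 2g' - 2 = d(2g - 2) + R
Given: d = 8, g = 0, R = 26
2g' - 2 = 8*(2*0 - 2) + 26
2g' - 2 = 8*(-2) + 26
2g' - 2 = -16 + 26 = 10
2g' = 12
g' = 6

6


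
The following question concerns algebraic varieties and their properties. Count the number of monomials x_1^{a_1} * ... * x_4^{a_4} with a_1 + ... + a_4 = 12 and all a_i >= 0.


The number of degree-12 monomials in 4 variables is C(d+n-1, n-1).
= C(12+4-1, 4-1) = C(15, 3)
= 455

455


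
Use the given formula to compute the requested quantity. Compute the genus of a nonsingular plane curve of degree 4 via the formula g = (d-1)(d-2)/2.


Using the genus formula for smooth plane curves:
g = (d-1)(d-2)/2
g = (4-1)(4-2)/2
g = 3*2/2
g = 6/2 = 3

3


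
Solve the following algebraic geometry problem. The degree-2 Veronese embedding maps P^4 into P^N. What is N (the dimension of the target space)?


The Veronese embedding v_d: P^n -> P^N maps each point to all
degree-d monomials in n+1 homogeneous coordinates.
N = C(n+d, d) - 1
N = C(4+2, 2) - 1
N = C(6, 2) - 1
C(6, 2) = 15
N = 15 - 1 = 14

14


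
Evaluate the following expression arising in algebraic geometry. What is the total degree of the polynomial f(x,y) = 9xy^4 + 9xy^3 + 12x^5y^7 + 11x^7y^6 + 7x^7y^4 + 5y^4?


Examine each term for its total degree (sum of exponents).
  Term '9xy^4' has total degree 1+4 = 5.
  Term '9xy^3' has total degree 1+3 = 4.
  Term '12x^5y^7' has total degree 5+7 = 12.
  Term '11x^7y^6' has total degree 7+6 = 13.
  Term '7x^7y^4' has total degree 7+4 = 11.
  Term '5y^4' has total degree 0+4 = 4.
The maximum total degree among all terms is 13.

13


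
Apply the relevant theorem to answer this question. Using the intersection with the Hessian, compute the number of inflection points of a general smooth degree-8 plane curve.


For a general smooth plane curve C of degree d, the inflection points are
the intersection of C with its Hessian curve, which has degree 3(d-2).
By Bezout, the total intersection number is d * 3(d-2) = 8 * 18 = 144.
For a general curve every flex is ordinary, so each contributes
multiplicity 1 to C·Hess(C), and the number of distinct inflection
points is 3d(d-2).
Inflection points = 3*8*(8-2) = 3*8*6 = 144

144


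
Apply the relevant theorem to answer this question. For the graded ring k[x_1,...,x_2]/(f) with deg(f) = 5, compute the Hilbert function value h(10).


For R = k[x_1,...,x_n]/(f) with f homogeneous of degree e:
The Hilbert series is (1 - t^e)/(1 - t)^n.
So h(d) = C(d+n-1, n-1) - C(d-e+n-1, n-1) for d >= e.
With n=2, e=5, d=10:
C(10+2-1, 2-1) = C(11, 1) = 11
C(10-5+2-1, 2-1) = C(6, 1) = 6
h(10) = 11 - 6 = 5

5


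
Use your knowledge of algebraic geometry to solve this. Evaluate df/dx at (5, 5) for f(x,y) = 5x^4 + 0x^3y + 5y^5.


df/dx = 4*5*x^3 + 3*0*x^2*y
At (5,5): 4*5*5^3 + 3*0*5^2*5
= 2500 + 0
= 2500

2500


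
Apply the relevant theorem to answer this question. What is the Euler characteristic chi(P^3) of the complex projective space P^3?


The complex projective space P^3 has one cell in each even real dimension 0, 2, ..., 6.
The cohomology groups are H^{2k}(P^3) = Z for k = 0,...,3, and 0 otherwise.
Euler characteristic = sum of Betti numbers = 1 per even-dimensional cohomology group.
chi(P^3) = 3 + 1 = 4

4


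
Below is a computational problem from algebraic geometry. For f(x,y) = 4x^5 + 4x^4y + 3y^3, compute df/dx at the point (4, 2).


df/dx = 5*4*x^4 + 4*4*x^3*y
At (4,2): 5*4*4^4 + 4*4*4^3*2
= 5120 + 2048
= 7168

7168


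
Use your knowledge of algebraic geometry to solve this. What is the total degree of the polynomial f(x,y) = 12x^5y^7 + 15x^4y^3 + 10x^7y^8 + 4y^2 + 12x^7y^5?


Examine each term for its total degree (sum of exponents).
  Term '12x^5y^7' has total degree 5+7 = 12.
  Term '15x^4y^3' has total degree 4+3 = 7.
  Term '10x^7y^8' has total degree 7+8 = 15.
  Term '4y^2' has total degree 0+2 = 2.
  Term '12x^7y^5' has total degree 7+5 = 12.
The maximum total degree among all terms is 15.

15


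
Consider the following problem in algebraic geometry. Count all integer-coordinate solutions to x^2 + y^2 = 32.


Systematically check integer values of x where x^2 <= 32.
For each valid x, check if 32 - x^2 is a perfect square.
x=4: 32 - 16 = 16, sqrt = 4 (valid)
Total integer solutions found: 4

4


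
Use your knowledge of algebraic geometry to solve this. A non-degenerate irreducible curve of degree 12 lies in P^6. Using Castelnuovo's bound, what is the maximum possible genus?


Castelnuovo's bound: write d - 1 = m(r-1) + epsilon with 0 <= epsilon < r-1.
d - 1 = 12 - 1 = 11
r - 1 = 6 - 1 = 5
11 = 2*5 + 1, so m = 2, epsilon = 1
pi(d, r) = m(m-1)(r-1)/2 + m*epsilon
= 2*1*5/2 + 2*1
= 10/2 + 2
= 5 + 2 = 7

7


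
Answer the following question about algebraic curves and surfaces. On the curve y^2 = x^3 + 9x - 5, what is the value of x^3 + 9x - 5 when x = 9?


Compute x^3 + 9x - 5 at x = 9:
x^3 = 9^3 = 729
9*x = 9*9 = 81
Sum: 729 + 81 - 5 = 805

805


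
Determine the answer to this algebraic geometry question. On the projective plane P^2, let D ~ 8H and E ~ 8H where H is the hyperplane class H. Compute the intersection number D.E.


Using bilinearity of the intersection pairing on the projective plane P^2:
(aH).(bH) = ab * (H.H)
We have H^2 = 1 (Bezout).
D.E = (8H).(8H) = 8*8*1
= 64*1
= 64

64


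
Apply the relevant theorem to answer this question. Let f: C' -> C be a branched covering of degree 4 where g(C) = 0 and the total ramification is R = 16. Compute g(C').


Riemann-Hurwitz formula: 2g' - 2 = d(2g - 2) + R
Given: d = 4, g = 0, R = 16
2g' - 2 = 4*(2*0 - 2) + 16
2g' - 2 = 4*(-2) + 16
2g' - 2 = -8 + 16 = 8
2g' = 10
g' = 5

5


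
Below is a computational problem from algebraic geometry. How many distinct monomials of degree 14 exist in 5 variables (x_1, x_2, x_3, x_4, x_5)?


The number of degree-14 monomials in 5 variables is C(d+n-1, n-1).
= C(14+5-1, 5-1) = C(18, 4)
= 3060

3060


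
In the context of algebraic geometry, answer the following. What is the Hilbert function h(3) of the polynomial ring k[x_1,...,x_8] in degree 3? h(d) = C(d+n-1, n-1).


The Hilbert function for the polynomial ring in 8 variables is:
h(d) = C(d+n-1, n-1)
h(3) = C(3+8-1, 8-1) = C(10, 7)
= 10! / (7! * 3!)
= 120

120


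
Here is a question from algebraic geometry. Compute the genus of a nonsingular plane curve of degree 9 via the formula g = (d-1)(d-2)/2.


Using the genus formula for smooth plane curves:
g = (d-1)(d-2)/2
g = (9-1)(9-2)/2
g = 8*7/2
g = 56/2 = 28

28


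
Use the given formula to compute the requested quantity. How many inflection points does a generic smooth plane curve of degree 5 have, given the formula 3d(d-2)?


For a general smooth plane curve C of degree d, the inflection points are
the intersection of C with its Hessian curve, which has degree 3(d-2).
By Bezout, the total intersection number is d * 3(d-2) = 5 * 9 = 45.
For a general curve every flex is ordinary, so each contributes
multiplicity 1 to C·Hess(C), and the number of distinct inflection
points is 3d(d-2).
Inflection points = 3*5*(5-2) = 3*5*3 = 45

45


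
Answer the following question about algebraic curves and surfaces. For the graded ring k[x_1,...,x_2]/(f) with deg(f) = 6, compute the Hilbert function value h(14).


For R = k[x_1,...,x_n]/(f) with f homogeneous of degree e:
The Hilbert series is (1 - t^e)/(1 - t)^n.
So h(d) = C(d+n-1, n-1) - C(d-e+n-1, n-1) for d >= e.
With n=2, e=6, d=14:
C(14+2-1, 2-1) = C(15, 1) = 15
C(14-6+2-1, 2-1) = C(9, 1) = 9
h(14) = 15 - 9 = 6

6


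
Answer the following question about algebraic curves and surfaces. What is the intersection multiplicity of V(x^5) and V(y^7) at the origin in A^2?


The intersection multiplicity of V(x^a) and V(y^b) at the origin is:
I(O; V(x^5), V(y^7)) = dim_k(k[x,y]/(x^5, y^7))
A basis for k[x,y]/(x^5, y^7) is the set of monomials x^i * y^j
where 0 <= i < 5 and 0 <= j < 7.
The number of such monomials is 5 * 7 = 35

35


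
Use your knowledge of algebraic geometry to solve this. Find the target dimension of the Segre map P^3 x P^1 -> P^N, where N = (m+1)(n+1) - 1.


The Segre embedding maps P^m x P^n into P^N via
all products of coordinates from each factor.
N = (m+1)(n+1) - 1
N = (3+1)(1+1) - 1
N = 4*2 - 1
N = 8 - 1 = 7

7


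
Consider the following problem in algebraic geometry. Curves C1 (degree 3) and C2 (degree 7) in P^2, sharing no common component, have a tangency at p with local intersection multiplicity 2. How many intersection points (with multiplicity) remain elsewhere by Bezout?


By Bezout's theorem, the total intersection number is d1 * d2.
Total = 3 * 7 = 21
Intersection multiplicity at p = 2
Remaining intersections = 21 - 2 = 19

19


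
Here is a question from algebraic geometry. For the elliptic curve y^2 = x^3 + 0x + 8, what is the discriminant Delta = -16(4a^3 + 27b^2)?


Compute each component:
4a^3 = 4*0^3 = 4*0 = 0
27b^2 = 27*8^2 = 27*64 = 1728
4a^3 + 27b^2 = 0 + 1728 = 1728
Delta = -16*1728 = -27648

-27648


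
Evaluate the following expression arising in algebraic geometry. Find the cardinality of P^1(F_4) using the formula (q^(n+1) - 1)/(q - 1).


P^1(F_4) has (q^(n+1) - 1)/(q - 1) points.
= 4^1 + 4^0
= 4 + 1
= 5

5


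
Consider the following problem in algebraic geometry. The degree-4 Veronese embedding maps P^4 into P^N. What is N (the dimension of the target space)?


The Veronese embedding v_d: P^n -> P^N maps each point to all
degree-d monomials in n+1 homogeneous coordinates.
N = C(n+d, d) - 1
N = C(4+4, 4) - 1
N = C(8, 4) - 1
C(8, 4) = 70
N = 70 - 1 = 69

69


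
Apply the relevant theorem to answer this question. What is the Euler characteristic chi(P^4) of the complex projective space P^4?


The complex projective space P^4 has one cell in each even real dimension 0, 2, ..., 8.
The cohomology groups are H^{2k}(P^4) = Z for k = 0,...,4, and 0 otherwise.
Euler characteristic = sum of Betti numbers = 1 per even-dimensional cohomology group.
chi(P^4) = 4 + 1 = 5

5


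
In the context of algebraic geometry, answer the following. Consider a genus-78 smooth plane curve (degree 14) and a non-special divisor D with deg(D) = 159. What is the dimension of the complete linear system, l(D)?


First, compute the genus of a smooth plane curve of degree 14:
g = (d-1)(d-2)/2 = (14-1)(14-2)/2 = 78
For a non-special divisor D (i.e., h^1(D) = 0), Riemann-Roch gives:
l(D) = deg(D) - g + 1
Since deg(D) = 159 >= 2g - 1 = 155, D is non-special.
l(D) = 159 - 78 + 1 = 82

82


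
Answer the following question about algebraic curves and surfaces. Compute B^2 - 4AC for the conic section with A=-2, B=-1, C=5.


The discriminant of a conic Ax^2 + Bxy + Cy^2 + ... = 0 is B^2 - 4AC.
B^2 = (-1)^2 = 1
4AC = 4*(-2)*5 = -40
Discriminant = 1 + 40 = 41

41


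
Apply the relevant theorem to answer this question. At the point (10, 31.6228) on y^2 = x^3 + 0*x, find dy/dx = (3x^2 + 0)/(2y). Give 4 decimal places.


Using implicit differentiation of y^2 = x^3 + 0*x:
2y * dy/dx = 3x^2 + 0
dy/dx = (3x^2 + 0)/(2y)
Numerator: 3*10^2 + 0 = 300
Denominator: 2*31.6228 = 63.2456
dy/dx = 300/63.2456 = 4.7434

4.7434


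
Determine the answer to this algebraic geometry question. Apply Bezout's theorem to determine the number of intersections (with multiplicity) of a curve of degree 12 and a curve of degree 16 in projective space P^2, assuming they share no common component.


Bezout's theorem states the intersection count equals the product of degrees.
Intersection count = 12 * 16 = 192

192


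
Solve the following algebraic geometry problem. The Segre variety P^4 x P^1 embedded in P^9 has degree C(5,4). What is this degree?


The degree of the Segre variety P^4 x P^1 is C(m+n, m).
= C(5, 4)
= 5

5


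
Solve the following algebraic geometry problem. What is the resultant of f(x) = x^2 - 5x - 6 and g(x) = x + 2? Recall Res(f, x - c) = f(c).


For Res(f, x - c), we evaluate f at x = c.
f(-2) = (-2)^2 - 5*(-2) - 6
= 4 + 10 - 6
= 14 - 6 = 8
Res(f, g) = 8

8


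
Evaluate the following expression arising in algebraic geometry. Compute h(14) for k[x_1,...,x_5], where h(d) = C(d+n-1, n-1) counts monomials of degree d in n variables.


The Hilbert function for the polynomial ring in 5 variables is:
h(d) = C(d+n-1, n-1)
h(14) = C(14+5-1, 5-1) = C(18, 4)
= 18! / (4! * 14!)
= 3060

3060


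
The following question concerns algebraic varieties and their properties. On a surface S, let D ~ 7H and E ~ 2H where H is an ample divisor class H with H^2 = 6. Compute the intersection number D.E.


Using bilinearity of the intersection pairing on a surface S:
(aH).(bH) = ab * (H.H)
We have H^2 = 6.
D.E = (7H).(2H) = 7*2*6
= 14*6
= 84

84


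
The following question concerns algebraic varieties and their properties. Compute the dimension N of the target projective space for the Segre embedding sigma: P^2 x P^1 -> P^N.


The Segre embedding maps P^m x P^n into P^N via
all products of coordinates from each factor.
N = (m+1)(n+1) - 1
N = (2+1)(1+1) - 1
N = 3*2 - 1
N = 6 - 1 = 5

5


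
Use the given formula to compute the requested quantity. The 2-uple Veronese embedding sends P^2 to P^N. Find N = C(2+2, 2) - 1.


The Veronese embedding v_d: P^n -> P^N maps each point to all
degree-d monomials in n+1 homogeneous coordinates.
N = C(n+d, d) - 1
N = C(2+2, 2) - 1
N = C(4, 2) - 1
C(4, 2) = 6
N = 6 - 1 = 5

5


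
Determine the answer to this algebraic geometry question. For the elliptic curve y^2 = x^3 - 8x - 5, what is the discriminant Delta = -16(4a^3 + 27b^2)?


Compute each component:
4a^3 = 4*(-8)^3 = 4*(-512) = -2048
27b^2 = 27*(-5)^2 = 27*25 = 675
4a^3 + 27b^2 = -2048 + 675 = -1373
Delta = -16*(-1373) = 21968

21968


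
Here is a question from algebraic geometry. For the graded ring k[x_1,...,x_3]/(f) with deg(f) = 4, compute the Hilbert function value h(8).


For R = k[x_1,...,x_n]/(f) with f homogeneous of degree e:
The Hilbert series is (1 - t^e)/(1 - t)^n.
So h(d) = C(d+n-1, n-1) - C(d-e+n-1, n-1) for d >= e.
With n=3, e=4, d=8:
C(8+3-1, 3-1) = C(10, 2) = 45
C(8-4+3-1, 3-1) = C(6, 2) = 15
h(8) = 45 - 15 = 30

30


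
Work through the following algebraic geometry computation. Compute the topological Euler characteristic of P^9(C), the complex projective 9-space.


The complex projective space P^9 has one cell in each even real dimension 0, 2, ..., 18.
The cohomology groups are H^{2k}(P^9) = Z for k = 0,...,9, and 0 otherwise.
Euler characteristic = sum of Betti numbers = 1 per even-dimensional cohomology group.
chi(P^9) = 9 + 1 = 10

10


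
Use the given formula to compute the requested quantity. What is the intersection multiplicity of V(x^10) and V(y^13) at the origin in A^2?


The intersection multiplicity of V(x^a) and V(y^b) at the origin is:
I(O; V(x^10), V(y^13)) = dim_k(k[x,y]/(x^10, y^13))
A basis for k[x,y]/(x^10, y^13) is the set of monomials x^i * y^j
where 0 <= i < 10 and 0 <= j < 13.
The number of such monomials is 10 * 13 = 130

130


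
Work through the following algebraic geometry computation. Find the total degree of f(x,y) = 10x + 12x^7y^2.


Examine each term for its total degree (sum of exponents).
  Term '10x' has total degree 1+0 = 1.
  Term '12x^7y^2' has total degree 7+2 = 9.
The maximum total degree among all terms is 9.

9


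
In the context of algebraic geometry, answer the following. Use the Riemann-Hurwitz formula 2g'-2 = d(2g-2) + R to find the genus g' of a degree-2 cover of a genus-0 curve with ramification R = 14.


Riemann-Hurwitz formula: 2g' - 2 = d(2g - 2) + R
Given: d = 2, g = 0, R = 14
2g' - 2 = 2*(2*0 - 2) + 14
2g' - 2 = 2*(-2) + 14
2g' - 2 = -4 + 14 = 10
2g' = 12
g' = 6

6


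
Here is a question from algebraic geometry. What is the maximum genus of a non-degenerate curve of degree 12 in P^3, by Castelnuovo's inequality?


Castelnuovo's bound: write d - 1 = m(r-1) + epsilon with 0 <= epsilon < r-1.
d - 1 = 12 - 1 = 11
r - 1 = 3 - 1 = 2
11 = 5*2 + 1, so m = 5, epsilon = 1
pi(d, r) = m(m-1)(r-1)/2 + m*epsilon
= 5*4*2/2 + 5*1
= 40/2 + 5
= 20 + 5 = 25

25


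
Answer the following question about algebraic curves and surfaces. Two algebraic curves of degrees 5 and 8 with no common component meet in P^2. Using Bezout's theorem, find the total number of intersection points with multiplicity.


Bezout's theorem states the intersection count equals the product of degrees.
Intersection count = 5 * 8 = 40

40


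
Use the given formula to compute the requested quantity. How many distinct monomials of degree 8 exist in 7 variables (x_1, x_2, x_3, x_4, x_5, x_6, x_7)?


The number of degree-8 monomials in 7 variables is C(d+n-1, n-1).
= C(8+7-1, 7-1) = C(14, 6)
= 3003

3003


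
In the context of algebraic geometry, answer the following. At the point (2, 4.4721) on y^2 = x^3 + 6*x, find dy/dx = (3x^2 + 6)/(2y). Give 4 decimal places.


Using implicit differentiation of y^2 = x^3 + 6*x:
2y * dy/dx = 3x^2 + 6
dy/dx = (3x^2 + 6)/(2y)
Numerator: 3*2^2 + 6 = 18
Denominator: 2*4.4721 = 8.9442
dy/dx = 18/8.9442 = 2.0125

2.0125


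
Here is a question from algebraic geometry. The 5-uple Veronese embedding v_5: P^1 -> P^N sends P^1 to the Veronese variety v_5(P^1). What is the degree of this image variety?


The Veronese variety v_5(P^1) has degree d^r.
d^r = 5^1 = 5

5


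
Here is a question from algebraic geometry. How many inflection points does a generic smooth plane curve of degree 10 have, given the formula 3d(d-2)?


For a general smooth plane curve C of degree d, the inflection points are
the intersection of C with its Hessian curve, which has degree 3(d-2).
By Bezout, the total intersection number is d * 3(d-2) = 10 * 24 = 240.
For a general curve every flex is ordinary, so each contributes
multiplicity 1 to C·Hess(C), and the number of distinct inflection
points is 3d(d-2).
Inflection points = 3*10*(10-2) = 3*10*8 = 240

240
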